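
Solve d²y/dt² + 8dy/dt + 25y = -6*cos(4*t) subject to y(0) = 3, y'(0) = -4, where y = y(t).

y = -192*sin(4*t)/1105 - 54*cos(4*t)/1105 + 3369*cos(3*t)*exp(-4*t)/1105 + 9824*exp(-4*t)*sin(3*t)/3315

Characteristic equation r² + 8r + 25 = 0 has discriminant (8)² - 4·(25) = -36 < 0, so r = -4 ± 3i.
Hence y_h = C1*cos(3*t)*exp(-4*t) + C2*exp(-4*t)*sin(3*t).
Try y_p = A*cos(4*t) + B*sin(4*t). Substituting and equating the coefficients of cos(4t) and sin(4t) gives A = -54/1105, B = -192/1105, so y_p = -192*sin(4*t)/1105 - 54*cos(4*t)/1105.
General solution: y = -192*sin(4*t)/1105 - 54*cos(4*t)/1105 + C1*cos(3*t)*exp(-4*t) + C2*exp(-4*t)*sin(3*t).
Apply the initial conditions: y(0) = -54/1105 + C1 = 3 and y'(0) = -768/1105 - 4*C1 + 3*C2 = -4. Solving gives C1 = 3369/1105, C2 = 9824/3315.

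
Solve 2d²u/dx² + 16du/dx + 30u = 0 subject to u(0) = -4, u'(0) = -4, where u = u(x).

u = -12*exp(-3*x) + 8*exp(-5*x)

Divide through by 2: u'' + 8u' + 15u = 0.
Characteristic equation r² + 8r + 15 = 0 factors as (r + 3)(r + 5) = 0, so r = -3, -5.
Hence u_h = C1*exp(-3*x) + C2*exp(-5*x).
Apply the initial conditions: u(0) = C1 + C2 = -4 and u'(0) = -5*C2 - 3*C1 = -4. Solving gives C1 = -12, C2 = 8.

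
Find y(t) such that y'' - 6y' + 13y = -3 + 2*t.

y = -27/169 + 2*t/13 + C1*cos(2*t)*exp(3*t) + C2*exp(3*t)*sin(2*t)

Characteristic equation r² - 6r + 13 = 0 has discriminant (-6)² - 4·(13) = -16 < 0, so r = 3 ± 2i.
Hence y_h = C1*cos(2*t)*exp(3*t) + C2*exp(3*t)*sin(2*t).
For the particular solution try y_p = A0 + A1*t. Substituting and matching coefficients of each power of t gives A0 = -27/169, A1 = 2/13, so y_p = -27/169 + 2*t/13.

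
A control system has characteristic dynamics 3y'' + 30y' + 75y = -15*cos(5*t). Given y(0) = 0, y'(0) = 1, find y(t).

Divide through by 3: y'' + 10y' + 25y = -5*cos(5*t).
Characteristic equation r² + 10r + 25 = 0 has discriminant (10)² - 4·(25) = 0, so r = -5 is a repeated root.
Hence y_h = (C1 + C2*t)*exp(-5*t).
Try y_p = A*cos(5*t) + B*sin(5*t). Substituting and equating the coefficients of cos(5t) and sin(5t) gives A = 0, B = -1/10, so y_p = -sin(5*t)/10.
General solution: y = -sin(5*t)/10 + C1*exp(-5*t) + C2*t*exp(-5*t).
Apply the initial conditions: y(0) = C1 = 0 and y'(0) = -1/2 + C2 - 5*C1 = 1. Solving gives C1 = 0, C2 = 3/2.

y = -sin(5*t)/10 + 3*t*exp(-5*t)/2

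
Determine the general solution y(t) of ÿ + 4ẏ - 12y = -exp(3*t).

y = -exp(3*t)/9 + C1*exp(2*t) + C2*exp(-6*t)

Characteristic equation r² + 4r - 12 = 0 factors as (r - 2)(r + 6) = 0, so r = 2, -6.
Hence y_h = C1*exp(2*t) + C2*exp(-6*t).
Try y_p = A*exp(3*t). Substituting into the equation and dividing by exp(3*t) gives A = -1/9, so y_p = -exp(3*t)/9.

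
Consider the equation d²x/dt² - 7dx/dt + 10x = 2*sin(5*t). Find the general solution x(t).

Characteristic equation r² - 7r + 10 = 0 factors as (r - 2)(r - 5) = 0, so r = 2, 5.
Hence x_h = C1*exp(2*t) + C2*exp(5*t).
Try x_p = A*cos(5*t) + B*sin(5*t). Substituting and equating the coefficients of cos(5t) and sin(5t) gives A = 7/145, B = -3/145, so x_p = -3*sin(5*t)/145 + 7*cos(5*t)/145.

x = -3*sin(5*t)/145 + 7*cos(5*t)/145 + C1*exp(2*t) + C2*exp(5*t)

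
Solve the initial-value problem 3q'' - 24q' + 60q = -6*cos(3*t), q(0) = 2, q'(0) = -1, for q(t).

q = -22*cos(3*t)/697 + 48*sin(3*t)/697 - 6505*exp(4*t)*sin(2*t)/1394 + 1416*cos(2*t)*exp(4*t)/697

Divide through by 3: q'' - 8q' + 20q = -2*cos(3*t).
Characteristic equation r² - 8r + 20 = 0 has discriminant (-8)² - 4·(20) = -16 < 0, so r = 4 ± 2i.
Hence q_h = C1*cos(2*t)*exp(4*t) + C2*exp(4*t)*sin(2*t).
Try q_p = A*cos(3*t) + B*sin(3*t). Substituting and equating the coefficients of cos(3t) and sin(3t) gives A = -22/697, B = 48/697, so q_p = -22*cos(3*t)/697 + 48*sin(3*t)/697.
General solution: q = -22*cos(3*t)/697 + 48*sin(3*t)/697 + C1*cos(2*t)*exp(4*t) + C2*exp(4*t)*sin(2*t).
Apply the initial conditions: q(0) = -22/697 + C1 = 2 and q'(0) = 144/697 + 2*C2 + 4*C1 = -1. Solving gives C1 = 1416/697, C2 = -6505/1394.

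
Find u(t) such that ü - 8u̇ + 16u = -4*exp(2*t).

u = -exp(2*t) + C1*exp(4*t) + C2*t*exp(4*t)

Characteristic equation r² - 8r + 16 = 0 has discriminant (-8)² - 4·(16) = 0, so r = 4 is a repeated root.
Hence u_h = (C1 + C2*t)*exp(4*t).
Try u_p = A*exp(2*t). Substituting into the equation and dividing by exp(2*t) gives A = -1, so u_p = -exp(2*t).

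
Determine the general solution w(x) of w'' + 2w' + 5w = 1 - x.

Characteristic equation r² + 2r + 5 = 0 has discriminant (2)² - 4·(5) = -16 < 0, so r = -1 ± 2i.
Hence w_h = C1*cos(2*x)*exp(-x) + C2*exp(-x)*sin(2*x).
For the particular solution try w_p = A0 + A1*x. Substituting and matching coefficients of each power of x gives A0 = 7/25, A1 = -1/5, so w_p = 7/25 - x/5.

w = 7/25 - x/5 + C1*cos(2*x)*exp(-x) + C2*exp(-x)*sin(2*x)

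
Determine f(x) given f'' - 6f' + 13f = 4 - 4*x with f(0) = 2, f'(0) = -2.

Characteristic equation r² - 6r + 13 = 0 has discriminant (-6)² - 4·(13) = -16 < 0, so r = 3 ± 2i.
Hence f_h = C1*cos(2*x)*exp(3*x) + C2*exp(3*x)*sin(2*x).
For the particular solution try f_p = A0 + A1*x. Substituting and matching coefficients of each power of x gives A0 = 28/169, A1 = -4/13, so f_p = 28/169 - 4*x/13.
General solution: f = 28/169 - 4*x/13 + C1*cos(2*x)*exp(3*x) + C2*exp(3*x)*sin(2*x).
Apply the initial conditions: f(0) = 28/169 + C1 = 2 and f'(0) = -4/13 + 2*C2 + 3*C1 = -2. Solving gives C1 = 310/169, C2 = -608/169.

f = 28/169 - 4*x/13 - 608*exp(3*x)*sin(2*x)/169 + 310*cos(2*x)*exp(3*x)/169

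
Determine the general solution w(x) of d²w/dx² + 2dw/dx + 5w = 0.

Characteristic equation r² + 2r + 5 = 0 has discriminant (2)² - 4·(5) = -16 < 0, so r = -1 ± 2i.
Hence w_h = C1*cos(2*x)*exp(-x) + C2*exp(-x)*sin(2*x).

w = C1*cos(2*x)*exp(-x) + C2*exp(-x)*sin(2*x)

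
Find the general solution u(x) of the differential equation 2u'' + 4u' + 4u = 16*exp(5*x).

Divide through by 2: u'' + 2u' + 2u = 8*exp(5*x).
Characteristic equation r² + 2r + 2 = 0 has discriminant (2)² - 4·(2) = -4 < 0, so r = -1 ± i.
Hence u_h = C1*cos(x)*exp(-x) + C2*exp(-x)*sin(x).
Try u_p = A*exp(5*x). Substituting into the equation and dividing by exp(5*x) gives A = 8/37, so u_p = 8*exp(5*x)/37.

u = 8*exp(5*x)/37 + C1*cos(x)*exp(-x) + C2*exp(-x)*sin(x)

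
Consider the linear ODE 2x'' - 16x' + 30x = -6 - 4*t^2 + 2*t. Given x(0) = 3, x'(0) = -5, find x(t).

x = -751/3375 - 912*exp(5*t)/125 - 17*t/225 - 2*t**2/15 + 284*exp(3*t)/27

Divide through by 2: x'' - 8x' + 15x = -3 + t - 2*t^2.
Characteristic equation r² - 8r + 15 = 0 factors as (r - 5)(r - 3) = 0, so r = 5, 3.
Hence x_h = C1*exp(5*t) + C2*exp(3*t).
For the particular solution try x_p = A0 + A1*t + A2*t^2. Substituting and matching coefficients of each power of t gives A0 = -751/3375, A1 = -17/225, A2 = -2/15, so x_p = -751/3375 - 17*t/225 - 2*t^2/15.
General solution: x = -751/3375 - 17*t/225 - 2*t^2/15 + C1*exp(5*t) + C2*exp(3*t).
Apply the initial conditions: x(0) = -751/3375 + C1 + C2 = 3 and x'(0) = -17/225 + 3*C2 + 5*C1 = -5. Solving gives C1 = -912/125, C2 = 284/27.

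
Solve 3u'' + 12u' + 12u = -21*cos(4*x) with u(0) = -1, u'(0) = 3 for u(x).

u = -121*exp(-2*x)/100 - 7*sin(4*x)/25 + 21*cos(4*x)/100 + 17*x*exp(-2*x)/10

Divide through by 3: u'' + 4u' + 4u = -7*cos(4*x).
Characteristic equation r² + 4r + 4 = 0 has discriminant (4)² - 4·(4) = 0, so r = -2 is a repeated root.
Hence u_h = (C1 + C2*x)*exp(-2*x).
Try u_p = A*cos(4*x) + B*sin(4*x). Substituting and equating the coefficients of cos(4x) and sin(4x) gives A = 21/100, B = -7/25, so u_p = -7*sin(4*x)/25 + 21*cos(4*x)/100.
General solution: u = -7*sin(4*x)/25 + 21*cos(4*x)/100 + C1*exp(-2*x) + C2*x*exp(-2*x).
Apply the initial conditions: u(0) = 21/100 + C1 = -1 and u'(0) = -28/25 + C2 - 2*C1 = 3. Solving gives C1 = -121/100, C2 = 17/10.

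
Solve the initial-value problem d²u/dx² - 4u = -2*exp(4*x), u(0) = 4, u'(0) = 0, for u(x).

u = -exp(4*x)/6 + 9*exp(2*x)/4 + 23*exp(-2*x)/12

Characteristic equation r² - 4 = 0 factors as (r - 2)(r + 2) = 0, so r = 2, -2.
Hence u_h = C1*exp(2*x) + C2*exp(-2*x).
Try u_p = A*exp(4*x). Substituting into the equation and dividing by exp(4*x) gives A = -1/6, so u_p = -exp(4*x)/6.
General solution: u = -exp(4*x)/6 + C1*exp(2*x) + C2*exp(-2*x).
Apply the initial conditions: u(0) = -1/6 + C1 + C2 = 4 and u'(0) = -2/3 - 2*C2 + 2*C1 = 0. Solving gives C1 = 9/4, C2 = 23/12.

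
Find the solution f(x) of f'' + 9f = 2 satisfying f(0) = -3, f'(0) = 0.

Characteristic equation r² + 9 = 0 has discriminant (0)² - 4·(9) = -36 < 0, so r = ± 3i.
Hence f_h = C1*cos(3*x) + C2*sin(3*x).
For the particular solution try f_p = A0. Substituting and matching coefficients of each power of x gives A0 = 2/9, so f_p = 2/9.
General solution: f = 2/9 + C1*cos(3*x) + C2*sin(3*x).
Apply the initial conditions: f(0) = 2/9 + C1 = -3 and f'(0) = 3*C2 = 0. Solving gives C1 = -29/9, C2 = 0.

f = 2/9 - 29*cos(3*x)/9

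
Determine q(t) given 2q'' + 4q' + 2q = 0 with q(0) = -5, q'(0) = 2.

q = -5*exp(-t) - 3*t*exp(-t)

Divide through by 2: q'' + 2q' + q = 0.
Characteristic equation r² + 2r + 1 = 0 has discriminant (2)² - 4·(1) = 0, so r = -1 is a repeated root.
Hence q_h = (C1 + C2*t)*exp(-t).
Apply the initial conditions: q(0) = C1 = -5 and q'(0) = C2 - C1 = 2. Solving gives C1 = -5, C2 = -3.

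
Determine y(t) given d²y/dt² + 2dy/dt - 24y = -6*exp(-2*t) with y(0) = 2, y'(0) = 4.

y = exp(-6*t)/4 + exp(-2*t)/4 + 3*exp(4*t)/2

Characteristic equation r² + 2r - 24 = 0 factors as (r + 6)(r - 4) = 0, so r = -6, 4.
Hence y_h = C1*exp(-6*t) + C2*exp(4*t).
Try y_p = A*exp(-2*t). Substituting into the equation and dividing by exp(-2*t) gives A = 1/4, so y_p = exp(-2*t)/4.
General solution: y = exp(-2*t)/4 + C1*exp(-6*t) + C2*exp(4*t).
Apply the initial conditions: y(0) = 1/4 + C1 + C2 = 2 and y'(0) = -1/2 - 6*C1 + 4*C2 = 4. Solving gives C1 = 1/4, C2 = 3/2.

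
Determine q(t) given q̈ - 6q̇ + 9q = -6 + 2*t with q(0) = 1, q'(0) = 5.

Characteristic equation r² - 6r + 9 = 0 has discriminant (-6)² - 4·(9) = 0, so r = 3 is a repeated root.
Hence q_h = (C1 + C2*t)*exp(3*t).
For the particular solution try q_p = A0 + A1*t. Substituting and matching coefficients of each power of t gives A0 = -14/27, A1 = 2/9, so q_p = -14/27 + 2*t/9.
General solution: q = -14/27 + 2*t/9 + C1*exp(3*t) + C2*t*exp(3*t).
Apply the initial conditions: q(0) = -14/27 + C1 = 1 and q'(0) = 2/9 + C2 + 3*C1 = 5. Solving gives C1 = 41/27, C2 = 2/9.

q = -14/27 + 2*t/9 + 41*exp(3*t)/27 + 2*t*exp(3*t)/9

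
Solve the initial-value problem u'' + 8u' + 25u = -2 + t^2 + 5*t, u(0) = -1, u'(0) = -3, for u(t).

u = -2172/15625 + t**2/25 + 109*t/625 - 103412*exp(-4*t)*sin(3*t)/46875 - 13453*cos(3*t)*exp(-4*t)/15625

Characteristic equation r² + 8r + 25 = 0 has discriminant (8)² - 4·(25) = -36 < 0, so r = -4 ± 3i.
Hence u_h = C1*cos(3*t)*exp(-4*t) + C2*exp(-4*t)*sin(3*t).
For the particular solution try u_p = A0 + A1*t + A2*t^2. Substituting and matching coefficients of each power of t gives A0 = -2172/15625, A1 = 109/625, A2 = 1/25, so u_p = -2172/15625 + t^2/25 + 109*t/625.
General solution: u = -2172/15625 + t^2/25 + 109*t/625 + C1*cos(3*t)*exp(-4*t) + C2*exp(-4*t)*sin(3*t).
Apply the initial conditions: u(0) = -2172/15625 + C1 = -1 and u'(0) = 109/625 - 4*C1 + 3*C2 = -3. Solving gives C1 = -13453/15625, C2 = -103412/46875.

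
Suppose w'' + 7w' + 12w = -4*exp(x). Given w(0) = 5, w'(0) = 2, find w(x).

Characteristic equation r² + 7r + 12 = 0 factors as (r + 3)(r + 4) = 0, so r = -3, -4.
Hence w_h = C1*exp(-3*x) + C2*exp(-4*x).
Try w_p = A*exp(x). Substituting into the equation and dividing by exp(x) gives A = -1/5, so w_p = -exp(x)/5.
General solution: w = -exp(x)/5 + C1*exp(-3*x) + C2*exp(-4*x).
Apply the initial conditions: w(0) = -1/5 + C1 + C2 = 5 and w'(0) = -1/5 - 4*C2 - 3*C1 = 2. Solving gives C1 = 23, C2 = -89/5.

w = 23*exp(-3*x) - 89*exp(-4*x)/5 - exp(x)/5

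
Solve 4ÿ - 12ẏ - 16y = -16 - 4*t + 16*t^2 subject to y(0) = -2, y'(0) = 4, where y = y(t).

Divide through by 4: y'' - 3y' - 4y = -4 - t + 4*t^2.
Characteristic equation r² - 3r - 4 = 0 factors as (r - 4)(r + 1) = 0, so r = 4, -1.
Hence y_h = C1*exp(4*t) + C2*exp(-t).
For the particular solution try y_p = A0 + A1*t + A2*t^2. Substituting and matching coefficients of each power of t gives A0 = -13/16, A1 = 7/4, A2 = -1, so y_p = -13/16 - t^2 + 7*t/4.
General solution: y = -13/16 - t^2 + 7*t/4 + C1*exp(4*t) + C2*exp(-t).
Apply the initial conditions: y(0) = -13/16 + C1 + C2 = -2 and y'(0) = 7/4 - C2 + 4*C1 = 4. Solving gives C1 = 17/80, C2 = -7/5.

y = -13/16 - t**2 - 7*exp(-t)/5 + 7*t/4 + 17*exp(4*t)/80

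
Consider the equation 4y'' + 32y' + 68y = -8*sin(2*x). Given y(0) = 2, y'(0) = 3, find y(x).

y = -26*sin(2*x)/425 + 32*cos(2*x)/425 + 818*cos(x)*exp(-4*x)/425 + 4599*exp(-4*x)*sin(x)/425

Divide through by 4: y'' + 8y' + 17y = -2*sin(2*x).
Characteristic equation r² + 8r + 17 = 0 has discriminant (8)² - 4·(17) = -4 < 0, so r = -4 ± i.
Hence y_h = C1*cos(x)*exp(-4*x) + C2*exp(-4*x)*sin(x).
Try y_p = A*cos(2*x) + B*sin(2*x). Substituting and equating the coefficients of cos(2x) and sin(2x) gives A = 32/425, B = -26/425, so y_p = -26*sin(2*x)/425 + 32*cos(2*x)/425.
General solution: y = -26*sin(2*x)/425 + 32*cos(2*x)/425 + C1*cos(x)*exp(-4*x) + C2*exp(-4*x)*sin(x).
Apply the initial conditions: y(0) = 32/425 + C1 = 2 and y'(0) = -52/425 + C2 - 4*C1 = 3. Solving gives C1 = 818/425, C2 = 4599/425.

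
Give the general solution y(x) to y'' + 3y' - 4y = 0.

y = C1*exp(x) + C2*exp(-4*x)

Characteristic equation r² + 3r - 4 = 0 factors as (r - 1)(r + 4) = 0, so r = 1, -4.
Hence y_h = C1*exp(x) + C2*exp(-4*x).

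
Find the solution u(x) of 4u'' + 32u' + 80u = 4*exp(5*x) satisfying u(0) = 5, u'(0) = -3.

u = exp(5*x)/85 + 424*cos(2*x)*exp(-4*x)/85 + 718*exp(-4*x)*sin(2*x)/85

Divide through by 4: u'' + 8u' + 20u = exp(5*x).
Characteristic equation r² + 8r + 20 = 0 has discriminant (8)² - 4·(20) = -16 < 0, so r = -4 ± 2i.
Hence u_h = C1*cos(2*x)*exp(-4*x) + C2*exp(-4*x)*sin(2*x).
Try u_p = A*exp(5*x). Substituting into the equation and dividing by exp(5*x) gives A = 1/85, so u_p = exp(5*x)/85.
General solution: u = exp(5*x)/85 + C1*cos(2*x)*exp(-4*x) + C2*exp(-4*x)*sin(2*x).
Apply the initial conditions: u(0) = 1/85 + C1 = 5 and u'(0) = 1/17 - 4*C1 + 2*C2 = -3. Solving gives C1 = 424/85, C2 = 718/85.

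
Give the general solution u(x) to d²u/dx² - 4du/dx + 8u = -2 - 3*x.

Characteristic equation r² - 4r + 8 = 0 has discriminant (-4)² - 4·(8) = -16 < 0, so r = 2 ± 2i.
Hence u_h = C1*cos(2*x)*exp(2*x) + C2*exp(2*x)*sin(2*x).
For the particular solution try u_p = A0 + A1*x. Substituting and matching coefficients of each power of x gives A0 = -7/16, A1 = -3/8, so u_p = -7/16 - 3*x/8.

u = -7/16 - 3*x/8 + C1*cos(2*x)*exp(2*x) + C2*exp(2*x)*sin(2*x)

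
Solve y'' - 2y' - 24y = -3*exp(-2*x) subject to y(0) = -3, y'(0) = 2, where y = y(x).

y = -83*exp(6*x)/80 - 43*exp(-4*x)/20 + 3*exp(-2*x)/16

Characteristic equation r² - 2r - 24 = 0 factors as (r - 6)(r + 4) = 0, so r = 6, -4.
Hence y_h = C1*exp(6*x) + C2*exp(-4*x).
Try y_p = A*exp(-2*x). Substituting into the equation and dividing by exp(-2*x) gives A = 3/16, so y_p = 3*exp(-2*x)/16.
General solution: y = 3*exp(-2*x)/16 + C1*exp(6*x) + C2*exp(-4*x).
Apply the initial conditions: y(0) = 3/16 + C1 + C2 = -3 and y'(0) = -3/8 - 4*C2 + 6*C1 = 2. Solving gives C1 = -83/80, C2 = -43/20.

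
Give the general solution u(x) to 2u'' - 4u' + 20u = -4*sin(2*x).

u = -3*sin(2*x)/13 - 2*cos(2*x)/13 + C1*cos(3*x)*exp(x) + C2*exp(x)*sin(3*x)

Divide through by 2: u'' - 2u' + 10u = -2*sin(2*x).
Characteristic equation r² - 2r + 10 = 0 has discriminant (-2)² - 4·(10) = -36 < 0, so r = 1 ± 3i.
Hence u_h = C1*cos(3*x)*exp(x) + C2*exp(x)*sin(3*x).
Try u_p = A*cos(2*x) + B*sin(2*x). Substituting and equating the coefficients of cos(2x) and sin(2x) gives A = -2/13, B = -3/13, so u_p = -3*sin(2*x)/13 - 2*cos(2*x)/13.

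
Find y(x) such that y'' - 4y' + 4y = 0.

Characteristic equation r² - 4r + 4 = 0 has discriminant (-4)² - 4·(4) = 0, so r = 2 is a repeated root.
Hence y_h = (C1 + C2*x)*exp(2*x).

y = C1*exp(2*x) + C2*x*exp(2*x)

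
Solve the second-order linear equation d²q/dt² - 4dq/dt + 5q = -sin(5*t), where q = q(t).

Characteristic equation r² - 4r + 5 = 0 has discriminant (-4)² - 4·(5) = -4 < 0, so r = 2 ± i.
Hence q_h = C1*cos(t)*exp(2*t) + C2*exp(2*t)*sin(t).
Try q_p = A*cos(5*t) + B*sin(5*t). Substituting and equating the coefficients of cos(5t) and sin(5t) gives A = -1/40, B = 1/40, so q_p = -cos(5*t)/40 + sin(5*t)/40.

q = -cos(5*t)/40 + sin(5*t)/40 + C1*cos(t)*exp(2*t) + C2*exp(2*t)*sin(t)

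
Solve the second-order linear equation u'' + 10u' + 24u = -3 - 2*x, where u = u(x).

Characteristic equation r² + 10r + 24 = 0 factors as (r + 4)(r + 6) = 0, so r = -4, -6.
Hence u_h = C1*exp(-4*x) + C2*exp(-6*x).
For the particular solution try u_p = A0 + A1*x. Substituting and matching coefficients of each power of x gives A0 = -13/144, A1 = -1/12, so u_p = -13/144 - x/12.

u = -13/144 - x/12 + C1*exp(-4*x) + C2*exp(-6*x)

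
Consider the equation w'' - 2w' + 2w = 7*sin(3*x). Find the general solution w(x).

w = -49*sin(3*x)/85 + 42*cos(3*x)/85 + C1*cos(x)*exp(x) + C2*exp(x)*sin(x)

Characteristic equation r² - 2r + 2 = 0 has discriminant (-2)² - 4·(2) = -4 < 0, so r = 1 ± i.
Hence w_h = C1*cos(x)*exp(x) + C2*exp(x)*sin(x).
Try w_p = A*cos(3*x) + B*sin(3*x). Substituting and equating the coefficients of cos(3x) and sin(3x) gives A = 42/85, B = -49/85, so w_p = -49*sin(3*x)/85 + 42*cos(3*x)/85.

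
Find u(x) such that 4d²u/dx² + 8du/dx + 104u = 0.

Divide through by 4: u'' + 2u' + 26u = 0.
Characteristic equation r² + 2r + 26 = 0 has discriminant (2)² - 4·(26) = -100 < 0, so r = -1 ± 5i.
Hence u_h = C1*cos(5*x)*exp(-x) + C2*exp(-x)*sin(5*x).

u = C1*cos(5*x)*exp(-x) + C2*exp(-x)*sin(5*x)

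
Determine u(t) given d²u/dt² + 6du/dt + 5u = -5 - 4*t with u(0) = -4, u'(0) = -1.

Characteristic equation r² + 6r + 5 = 0 factors as (r + 5)(r + 1) = 0, so r = -5, -1.
Hence u_h = C1*exp(-5*t) + C2*exp(-t).
For the particular solution try u_p = A0 + A1*t. Substituting and matching coefficients of each power of t gives A0 = -1/25, A1 = -4/5, so u_p = -1/25 - 4*t/5.
General solution: u = -1/25 - 4*t/5 + C1*exp(-5*t) + C2*exp(-t).
Apply the initial conditions: u(0) = -1/25 + C1 + C2 = -4 and u'(0) = -4/5 - C2 - 5*C1 = -1. Solving gives C1 = 26/25, C2 = -5.

u = -1/25 - 5*exp(-t) - 4*t/5 + 26*exp(-5*t)/25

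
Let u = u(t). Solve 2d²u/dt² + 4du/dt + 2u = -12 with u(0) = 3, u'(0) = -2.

u = -6 + 9*exp(-t) + 7*t*exp(-t)

Divide through by 2: u'' + 2u' + u = -6.
Characteristic equation r² + 2r + 1 = 0 has discriminant (2)² - 4·(1) = 0, so r = -1 is a repeated root.
Hence u_h = (C1 + C2*t)*exp(-t).
For the particular solution try u_p = A0. Substituting and matching coefficients of each power of t gives A0 = -6, so u_p = -6.
General solution: u = -6 + C1*exp(-t) + C2*t*exp(-t).
Apply the initial conditions: u(0) = -6 + C1 = 3 and u'(0) = C2 - C1 = -2. Solving gives C1 = 9, C2 = 7.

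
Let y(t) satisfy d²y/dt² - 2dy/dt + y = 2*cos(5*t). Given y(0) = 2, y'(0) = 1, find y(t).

y = -12*cos(5*t)/169 - 5*sin(5*t)/169 + 350*exp(t)/169 - 12*t*exp(t)/13

Characteristic equation r² - 2r + 1 = 0 has discriminant (-2)² - 4·(1) = 0, so r = 1 is a repeated root.
Hence y_h = (C1 + C2*t)*exp(t).
Try y_p = A*cos(5*t) + B*sin(5*t). Substituting and equating the coefficients of cos(5t) and sin(5t) gives A = -12/169, B = -5/169, so y_p = -12*cos(5*t)/169 - 5*sin(5*t)/169.
General solution: y = -12*cos(5*t)/169 - 5*sin(5*t)/169 + C1*exp(t) + C2*t*exp(t).
Apply the initial conditions: y(0) = -12/169 + C1 = 2 and y'(0) = -25/169 + C1 + C2 = 1. Solving gives C1 = 350/169, C2 = -12/13.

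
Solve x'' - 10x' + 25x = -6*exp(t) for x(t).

x = -3*exp(t)/8 + C1*exp(5*t) + C2*t*exp(5*t)

Characteristic equation r² - 10r + 25 = 0 has discriminant (-10)² - 4·(25) = 0, so r = 5 is a repeated root.
Hence x_h = (C1 + C2*t)*exp(5*t).
Try x_p = A*exp(t). Substituting into the equation and dividing by exp(t) gives A = -3/8, so x_p = -3*exp(t)/8.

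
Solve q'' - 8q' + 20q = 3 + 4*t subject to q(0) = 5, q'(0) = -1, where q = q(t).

Characteristic equation r² - 8r + 20 = 0 has discriminant (-8)² - 4·(20) = -16 < 0, so r = 4 ± 2i.
Hence q_h = C1*cos(2*t)*exp(4*t) + C2*exp(4*t)*sin(2*t).
For the particular solution try q_p = A0 + A1*t. Substituting and matching coefficients of each power of t gives A0 = 23/100, A1 = 1/5, so q_p = 23/100 + t/5.
General solution: q = 23/100 + t/5 + C1*cos(2*t)*exp(4*t) + C2*exp(4*t)*sin(2*t).
Apply the initial conditions: q(0) = 23/100 + C1 = 5 and q'(0) = 1/5 + 2*C2 + 4*C1 = -1. Solving gives C1 = 477/100, C2 = -507/50.

q = 23/100 + t/5 - 507*exp(4*t)*sin(2*t)/50 + 477*cos(2*t)*exp(4*t)/100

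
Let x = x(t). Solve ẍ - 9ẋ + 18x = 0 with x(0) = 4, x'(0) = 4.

Characteristic equation r² - 9r + 18 = 0 factors as (r - 6)(r - 3) = 0, so r = 6, 3.
Hence x_h = C1*exp(6*t) + C2*exp(3*t).
Apply the initial conditions: x(0) = C1 + C2 = 4 and x'(0) = 3*C2 + 6*C1 = 4. Solving gives C1 = -8/3, C2 = 20/3.

x = -8*exp(6*t)/3 + 20*exp(3*t)/3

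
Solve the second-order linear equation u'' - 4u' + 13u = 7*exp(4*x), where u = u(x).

u = 7*exp(4*x)/13 + C1*cos(3*x)*exp(2*x) + C2*exp(2*x)*sin(3*x)

Characteristic equation r² - 4r + 13 = 0 has discriminant (-4)² - 4·(13) = -36 < 0, so r = 2 ± 3i.
Hence u_h = C1*cos(3*x)*exp(2*x) + C2*exp(2*x)*sin(3*x).
Try u_p = A*exp(4*x). Substituting into the equation and dividing by exp(4*x) gives A = 7/13, so u_p = 7*exp(4*x)/13.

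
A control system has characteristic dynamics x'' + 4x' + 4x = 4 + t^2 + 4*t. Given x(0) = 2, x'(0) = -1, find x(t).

Characteristic equation r² + 4r + 4 = 0 has discriminant (4)² - 4·(4) = 0, so r = -2 is a repeated root.
Hence x_h = (C1 + C2*t)*exp(-2*t).
For the particular solution try x_p = A0 + A1*t + A2*t^2. Substituting and matching coefficients of each power of t gives A0 = 3/8, A1 = 1/2, A2 = 1/4, so x_p = 3/8 + t/2 + t^2/4.
General solution: x = 3/8 + t/2 + t^2/4 + C1*exp(-2*t) + C2*t*exp(-2*t).
Apply the initial conditions: x(0) = 3/8 + C1 = 2 and x'(0) = 1/2 + C2 - 2*C1 = -1. Solving gives C1 = 13/8, C2 = 7/4.

x = 3/8 + t/2 + t**2/4 + 13*exp(-2*t)/8 + 7*t*exp(-2*t)/4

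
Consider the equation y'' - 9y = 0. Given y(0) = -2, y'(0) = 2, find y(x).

y = -4*exp(-3*x)/3 - 2*exp(3*x)/3

Characteristic equation r² - 9 = 0 factors as (r + 3)(r - 3) = 0, so r = -3, 3.
Hence y_h = C1*exp(-3*x) + C2*exp(3*x).
Apply the initial conditions: y(0) = C1 + C2 = -2 and y'(0) = -3*C1 + 3*C2 = 2. Solving gives C1 = -4/3, C2 = -2/3.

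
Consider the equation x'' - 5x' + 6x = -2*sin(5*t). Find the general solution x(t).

x = -25*cos(5*t)/493 + 19*sin(5*t)/493 + C1*exp(2*t) + C2*exp(3*t)

Characteristic equation r² - 5r + 6 = 0 factors as (r - 2)(r - 3) = 0, so r = 2, 3.
Hence x_h = C1*exp(2*t) + C2*exp(3*t).
Try x_p = A*cos(5*t) + B*sin(5*t). Substituting and equating the coefficients of cos(5t) and sin(5t) gives A = -25/493, B = 19/493, so x_p = -25*cos(5*t)/493 + 19*sin(5*t)/493.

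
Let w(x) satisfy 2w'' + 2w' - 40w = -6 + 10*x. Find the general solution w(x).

w = 11/80 - x/4 + C1*exp(-5*x) + C2*exp(4*x)

Divide through by 2: w'' + w' - 20w = -3 + 5*x.
Characteristic equation r² + r - 20 = 0 factors as (r + 5)(r - 4) = 0, so r = -5, 4.
Hence w_h = C1*exp(-5*x) + C2*exp(4*x).
For the particular solution try w_p = A0 + A1*x. Substituting and matching coefficients of each power of x gives A0 = 11/80, A1 = -1/4, so w_p = 11/80 - x/4.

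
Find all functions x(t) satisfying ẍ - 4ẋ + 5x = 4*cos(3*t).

Characteristic equation r² - 4r + 5 = 0 has discriminant (-4)² - 4·(5) = -4 < 0, so r = 2 ± i.
Hence x_h = C1*cos(t)*exp(2*t) + C2*exp(2*t)*sin(t).
Try x_p = A*cos(3*t) + B*sin(3*t). Substituting and equating the coefficients of cos(3t) and sin(3t) gives A = -1/10, B = -3/10, so x_p = -3*sin(3*t)/10 - cos(3*t)/10.

x = -3*sin(3*t)/10 - cos(3*t)/10 + C1*cos(t)*exp(2*t) + C2*exp(2*t)*sin(t)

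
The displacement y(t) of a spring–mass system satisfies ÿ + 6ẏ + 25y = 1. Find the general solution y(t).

Characteristic equation r² + 6r + 25 = 0 has discriminant (6)² - 4·(25) = -64 < 0, so r = -3 ± 4i.
Hence y_h = C1*cos(4*t)*exp(-3*t) + C2*exp(-3*t)*sin(4*t).
For the particular solution try y_p = A0. Substituting and matching coefficients of each power of t gives A0 = 1/25, so y_p = 1/25.

y = 1/25 + C1*cos(4*t)*exp(-3*t) + C2*exp(-3*t)*sin(4*t)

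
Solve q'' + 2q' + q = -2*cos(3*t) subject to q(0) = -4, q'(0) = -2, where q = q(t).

q = -104*exp(-t)/25 - 3*sin(3*t)/25 + 4*cos(3*t)/25 - 29*t*exp(-t)/5

Characteristic equation r² + 2r + 1 = 0 has discriminant (2)² - 4·(1) = 0, so r = -1 is a repeated root.
Hence q_h = (C1 + C2*t)*exp(-t).
Try q_p = A*cos(3*t) + B*sin(3*t). Substituting and equating the coefficients of cos(3t) and sin(3t) gives A = 4/25, B = -3/25, so q_p = -3*sin(3*t)/25 + 4*cos(3*t)/25.
General solution: q = -3*sin(3*t)/25 + 4*cos(3*t)/25 + C1*exp(-t) + C2*t*exp(-t).
Apply the initial conditions: q(0) = 4/25 + C1 = -4 and q'(0) = -9/25 + C2 - C1 = -2. Solving gives C1 = -104/25, C2 = -29/5.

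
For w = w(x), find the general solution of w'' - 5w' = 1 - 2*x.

Characteristic equation r² - 5r = 0 factors as (r - 5)r = 0, so r = 5, 0.
Hence w_h = C1*exp(5*x) + C2.
Since 0 is a characteristic root (multiplicity 1), multiply the polynomial trial by x: try w_p = x*(A0 + A1*x). Substituting and matching coefficients of each power of x gives A0 = -3/25, A1 = 1/5, so w_p = -3*x/25 + x^2/5.

w = C2 - 3*x/25 + x**2/5 + C1*exp(5*x)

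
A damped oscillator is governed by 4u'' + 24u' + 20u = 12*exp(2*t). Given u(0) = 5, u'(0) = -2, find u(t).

u = -9*exp(-5*t)/14 + exp(2*t)/7 + 11*exp(-t)/2

Divide through by 4: u'' + 6u' + 5u = 3*exp(2*t).
Characteristic equation r² + 6r + 5 = 0 factors as (r + 1)(r + 5) = 0, so r = -1, -5.
Hence u_h = C1*exp(-t) + C2*exp(-5*t).
Try u_p = A*exp(2*t). Substituting into the equation and dividing by exp(2*t) gives A = 1/7, so u_p = exp(2*t)/7.
General solution: u = exp(2*t)/7 + C1*exp(-t) + C2*exp(-5*t).
Apply the initial conditions: u(0) = 1/7 + C1 + C2 = 5 and u'(0) = 2/7 - C1 - 5*C2 = -2. Solving gives C1 = 11/2, C2 = -9/14.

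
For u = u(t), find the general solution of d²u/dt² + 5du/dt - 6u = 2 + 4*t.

u = -8/9 - 2*t/3 + C1*exp(t) + C2*exp(-6*t)

Characteristic equation r² + 5r - 6 = 0 factors as (r - 1)(r + 6) = 0, so r = 1, -6.
Hence u_h = C1*exp(t) + C2*exp(-6*t).
For the particular solution try u_p = A0 + A1*t. Substituting and matching coefficients of each power of t gives A0 = -8/9, A1 = -2/3, so u_p = -8/9 - 2*t/3.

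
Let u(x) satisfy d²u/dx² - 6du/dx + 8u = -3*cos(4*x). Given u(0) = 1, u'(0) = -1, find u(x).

u = -27*exp(4*x)/16 + 3*cos(4*x)/80 + 9*sin(4*x)/80 + 53*exp(2*x)/20

Characteristic equation r² - 6r + 8 = 0 factors as (r - 4)(r - 2) = 0, so r = 4, 2.
Hence u_h = C1*exp(4*x) + C2*exp(2*x).
Try u_p = A*cos(4*x) + B*sin(4*x). Substituting and equating the coefficients of cos(4x) and sin(4x) gives A = 3/80, B = 9/80, so u_p = 3*cos(4*x)/80 + 9*sin(4*x)/80.
General solution: u = 3*cos(4*x)/80 + 9*sin(4*x)/80 + C1*exp(4*x) + C2*exp(2*x).
Apply the initial conditions: u(0) = 3/80 + C1 + C2 = 1 and u'(0) = 9/20 + 2*C2 + 4*C1 = -1. Solving gives C1 = -27/16, C2 = 53/20.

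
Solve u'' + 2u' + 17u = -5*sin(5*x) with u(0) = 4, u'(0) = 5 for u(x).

Characteristic equation r² + 2r + 17 = 0 has discriminant (2)² - 4·(17) = -64 < 0, so r = -1 ± 4i.
Hence u_h = C1*cos(4*x)*exp(-x) + C2*exp(-x)*sin(4*x).
Try u_p = A*cos(5*x) + B*sin(5*x). Substituting and equating the coefficients of cos(5x) and sin(5x) gives A = 25/82, B = 10/41, so u_p = 10*sin(5*x)/41 + 25*cos(5*x)/82.
General solution: u = 10*sin(5*x)/41 + 25*cos(5*x)/82 + C1*cos(4*x)*exp(-x) + C2*exp(-x)*sin(4*x).
Apply the initial conditions: u(0) = 25/82 + C1 = 4 and u'(0) = 50/41 - C1 + 4*C2 = 5. Solving gives C1 = 303/82, C2 = 613/328.

u = 10*sin(5*x)/41 + 25*cos(5*x)/82 + 303*cos(4*x)*exp(-x)/82 + 613*exp(-x)*sin(4*x)/328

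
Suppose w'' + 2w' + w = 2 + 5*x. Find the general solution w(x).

w = -8 + 5*x + C1*exp(-x) + C2*x*exp(-x)

Characteristic equation r² + 2r + 1 = 0 has discriminant (2)² - 4·(1) = 0, so r = -1 is a repeated root.
Hence w_h = (C1 + C2*x)*exp(-x).
For the particular solution try w_p = A0 + A1*x. Substituting and matching coefficients of each power of x gives A0 = -8, A1 = 5, so w_p = -8 + 5*x.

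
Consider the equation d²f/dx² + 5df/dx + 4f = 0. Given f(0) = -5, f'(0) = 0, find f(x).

Characteristic equation r² + 5r + 4 = 0 factors as (r + 1)(r + 4) = 0, so r = -1, -4.
Hence f_h = C1*exp(-x) + C2*exp(-4*x).
Apply the initial conditions: f(0) = C1 + C2 = -5 and f'(0) = -C1 - 4*C2 = 0. Solving gives C1 = -20/3, C2 = 5/3.

f = -20*exp(-x)/3 + 5*exp(-4*x)/3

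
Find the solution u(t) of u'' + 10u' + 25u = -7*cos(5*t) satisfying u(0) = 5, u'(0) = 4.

u = 5*exp(-5*t) - 7*sin(5*t)/50 + 297*t*exp(-5*t)/10

Characteristic equation r² + 10r + 25 = 0 has discriminant (10)² - 4·(25) = 0, so r = -5 is a repeated root.
Hence u_h = (C1 + C2*t)*exp(-5*t).
Try u_p = A*cos(5*t) + B*sin(5*t). Substituting and equating the coefficients of cos(5t) and sin(5t) gives A = 0, B = -7/50, so u_p = -7*sin(5*t)/50.
General solution: u = -7*sin(5*t)/50 + C1*exp(-5*t) + C2*t*exp(-5*t).
Apply the initial conditions: u(0) = C1 = 5 and u'(0) = -7/10 + C2 - 5*C1 = 4. Solving gives C1 = 5, C2 = 297/10.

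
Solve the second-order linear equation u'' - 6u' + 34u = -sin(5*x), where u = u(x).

u = -10*cos(5*x)/327 - sin(5*x)/109 + C1*cos(5*x)*exp(3*x) + C2*exp(3*x)*sin(5*x)

Characteristic equation r² - 6r + 34 = 0 has discriminant (-6)² - 4·(34) = -100 < 0, so r = 3 ± 5i.
Hence u_h = C1*cos(5*x)*exp(3*x) + C2*exp(3*x)*sin(5*x).
Try u_p = A*cos(5*x) + B*sin(5*x). Substituting and equating the coefficients of cos(5x) and sin(5x) gives A = -10/327, B = -1/109, so u_p = -10*cos(5*x)/327 - sin(5*x)/109.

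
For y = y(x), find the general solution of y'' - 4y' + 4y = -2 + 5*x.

Characteristic equation r² - 4r + 4 = 0 has discriminant (-4)² - 4·(4) = 0, so r = 2 is a repeated root.
Hence y_h = (C1 + C2*x)*exp(2*x).
For the particular solution try y_p = A0 + A1*x. Substituting and matching coefficients of each power of x gives A0 = 3/4, A1 = 5/4, so y_p = 3/4 + 5*x/4.

y = 3/4 + 5*x/4 + C1*exp(2*x) + C2*x*exp(2*x)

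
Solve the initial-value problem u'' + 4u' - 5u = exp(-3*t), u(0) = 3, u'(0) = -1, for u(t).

Characteristic equation r² + 4r - 5 = 0 factors as (r + 5)(r - 1) = 0, so r = -5, 1.
Hence u_h = C1*exp(-5*t) + C2*exp(t).
Try u_p = A*exp(-3*t). Substituting into the equation and dividing by exp(-3*t) gives A = -1/8, so u_p = -exp(-3*t)/8.
General solution: u = -exp(-3*t)/8 + C1*exp(-5*t) + C2*exp(t).
Apply the initial conditions: u(0) = -1/8 + C1 + C2 = 3 and u'(0) = 3/8 + C2 - 5*C1 = -1. Solving gives C1 = 3/4, C2 = 19/8.

u = -exp(-3*t)/8 + 3*exp(-5*t)/4 + 19*exp(t)/8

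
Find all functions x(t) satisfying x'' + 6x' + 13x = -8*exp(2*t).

x = -8*exp(2*t)/29 + C1*cos(2*t)*exp(-3*t) + C2*exp(-3*t)*sin(2*t)

Characteristic equation r² + 6r + 13 = 0 has discriminant (6)² - 4·(13) = -16 < 0, so r = -3 ± 2i.
Hence x_h = C1*cos(2*t)*exp(-3*t) + C2*exp(-3*t)*sin(2*t).
Try x_p = A*exp(2*t). Substituting into the equation and dividing by exp(2*t) gives A = -8/29, so x_p = -8*exp(2*t)/29.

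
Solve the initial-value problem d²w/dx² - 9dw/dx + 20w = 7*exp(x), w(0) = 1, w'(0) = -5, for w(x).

Characteristic equation r² - 9r + 20 = 0 factors as (r - 5)(r - 4) = 0, so r = 5, 4.
Hence w_h = C1*exp(5*x) + C2*exp(4*x).
Try w_p = A*exp(x). Substituting into the equation and dividing by exp(x) gives A = 7/12, so w_p = 7*exp(x)/12.
General solution: w = 7*exp(x)/12 + C1*exp(5*x) + C2*exp(4*x).
Apply the initial conditions: w(0) = 7/12 + C1 + C2 = 1 and w'(0) = 7/12 + 4*C2 + 5*C1 = -5. Solving gives C1 = -29/4, C2 = 23/3.

w = -29*exp(5*x)/4 + 7*exp(x)/12 + 23*exp(4*x)/3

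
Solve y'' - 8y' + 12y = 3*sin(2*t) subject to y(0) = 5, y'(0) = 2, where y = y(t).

Characteristic equation r² - 8r + 12 = 0 factors as (r - 2)(r - 6) = 0, so r = 2, 6.
Hence y_h = C1*exp(2*t) + C2*exp(6*t).
Try y_p = A*cos(2*t) + B*sin(2*t). Substituting and equating the coefficients of cos(2t) and sin(2t) gives A = 3/20, B = 3/40, so y_p = 3*cos(2*t)/20 + 3*sin(2*t)/40.
General solution: y = 3*cos(2*t)/20 + 3*sin(2*t)/40 + C1*exp(2*t) + C2*exp(6*t).
Apply the initial conditions: y(0) = 3/20 + C1 + C2 = 5 and y'(0) = 3/20 + 2*C1 + 6*C2 = 2. Solving gives C1 = 109/16, C2 = -157/80.

y = -157*exp(6*t)/80 + 3*cos(2*t)/20 + 3*sin(2*t)/40 + 109*exp(2*t)/16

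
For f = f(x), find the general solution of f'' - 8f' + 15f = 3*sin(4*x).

f = -3*sin(4*x)/1025 + 96*cos(4*x)/1025 + C1*exp(3*x) + C2*exp(5*x)

Characteristic equation r² - 8r + 15 = 0 factors as (r - 3)(r - 5) = 0, so r = 3, 5.
Hence f_h = C1*exp(3*x) + C2*exp(5*x).
Try f_p = A*cos(4*x) + B*sin(4*x). Substituting and equating the coefficients of cos(4x) and sin(4x) gives A = 96/1025, B = -3/1025, so f_p = -3*sin(4*x)/1025 + 96*cos(4*x)/1025.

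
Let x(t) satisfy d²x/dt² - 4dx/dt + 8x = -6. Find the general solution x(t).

Characteristic equation r² - 4r + 8 = 0 has discriminant (-4)² - 4·(8) = -16 < 0, so r = 2 ± 2i.
Hence x_h = C1*cos(2*t)*exp(2*t) + C2*exp(2*t)*sin(2*t).
For the particular solution try x_p = A0. Substituting and matching coefficients of each power of t gives A0 = -3/4, so x_p = -3/4.

x = -3/4 + C1*cos(2*t)*exp(2*t) + C2*exp(2*t)*sin(2*t)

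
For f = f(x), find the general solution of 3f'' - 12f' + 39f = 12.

f = 4/13 + C1*cos(3*x)*exp(2*x) + C2*exp(2*x)*sin(3*x)

Divide through by 3: f'' - 4f' + 13f = 4.
Characteristic equation r² - 4r + 13 = 0 has discriminant (-4)² - 4·(13) = -36 < 0, so r = 2 ± 3i.
Hence f_h = C1*cos(3*x)*exp(2*x) + C2*exp(2*x)*sin(3*x).
For the particular solution try f_p = A0. Substituting and matching coefficients of each power of x gives A0 = 4/13, so f_p = 4/13.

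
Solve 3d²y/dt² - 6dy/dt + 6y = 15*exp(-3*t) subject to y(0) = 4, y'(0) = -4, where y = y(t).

y = 5*exp(-3*t)/17 - 116*exp(t)*sin(t)/17 + 63*cos(t)*exp(t)/17

Divide through by 3: y'' - 2y' + 2y = 5*exp(-3*t).
Characteristic equation r² - 2r + 2 = 0 has discriminant (-2)² - 4·(2) = -4 < 0, so r = 1 ± i.
Hence y_h = C1*cos(t)*exp(t) + C2*exp(t)*sin(t).
Try y_p = A*exp(-3*t). Substituting into the equation and dividing by exp(-3*t) gives A = 5/17, so y_p = 5*exp(-3*t)/17.
General solution: y = 5*exp(-3*t)/17 + C1*cos(t)*exp(t) + C2*exp(t)*sin(t).
Apply the initial conditions: y(0) = 5/17 + C1 = 4 and y'(0) = -15/17 + C1 + C2 = -4. Solving gives C1 = 63/17, C2 = -116/17.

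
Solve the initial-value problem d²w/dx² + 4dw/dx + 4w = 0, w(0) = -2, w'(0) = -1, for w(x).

w = -2*exp(-2*x) - 5*x*exp(-2*x)

Characteristic equation r² + 4r + 4 = 0 has discriminant (4)² - 4·(4) = 0, so r = -2 is a repeated root.
Hence w_h = (C1 + C2*x)*exp(-2*x).
Apply the initial conditions: w(0) = C1 = -2 and w'(0) = C2 - 2*C1 = -1. Solving gives C1 = -2, C2 = -5.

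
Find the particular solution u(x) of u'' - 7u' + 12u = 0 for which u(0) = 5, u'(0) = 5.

Characteristic equation r² - 7r + 12 = 0 factors as (r - 4)(r - 3) = 0, so r = 4, 3.
Hence u_h = C1*exp(4*x) + C2*exp(3*x).
Apply the initial conditions: u(0) = C1 + C2 = 5 and u'(0) = 3*C2 + 4*C1 = 5. Solving gives C1 = -10, C2 = 15.

u = -10*exp(4*x) + 15*exp(3*x)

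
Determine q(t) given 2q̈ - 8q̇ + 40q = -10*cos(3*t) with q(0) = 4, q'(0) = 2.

Divide through by 2: q'' - 4q' + 20q = -5*cos(3*t).
Characteristic equation r² - 4r + 20 = 0 has discriminant (-4)² - 4·(20) = -64 < 0, so r = 2 ± 4i.
Hence q_h = C1*cos(4*t)*exp(2*t) + C2*exp(2*t)*sin(4*t).
Try q_p = A*cos(3*t) + B*sin(3*t). Substituting and equating the coefficients of cos(3t) and sin(3t) gives A = -11/53, B = 12/53, so q_p = -11*cos(3*t)/53 + 12*sin(3*t)/53.
General solution: q = -11*cos(3*t)/53 + 12*sin(3*t)/53 + C1*cos(4*t)*exp(2*t) + C2*exp(2*t)*sin(4*t).
Apply the initial conditions: q(0) = -11/53 + C1 = 4 and q'(0) = 36/53 + 2*C1 + 4*C2 = 2. Solving gives C1 = 223/53, C2 = -94/53.

q = -11*cos(3*t)/53 + 12*sin(3*t)/53 - 94*exp(2*t)*sin(4*t)/53 + 223*cos(4*t)*exp(2*t)/53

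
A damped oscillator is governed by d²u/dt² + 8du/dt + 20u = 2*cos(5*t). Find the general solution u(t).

Characteristic equation r² + 8r + 20 = 0 has discriminant (8)² - 4·(20) = -16 < 0, so r = -4 ± 2i.
Hence u_h = C1*cos(2*t)*exp(-4*t) + C2*exp(-4*t)*sin(2*t).
Try u_p = A*cos(5*t) + B*sin(5*t). Substituting and equating the coefficients of cos(5t) and sin(5t) gives A = -2/325, B = 16/325, so u_p = -2*cos(5*t)/325 + 16*sin(5*t)/325.

u = -2*cos(5*t)/325 + 16*sin(5*t)/325 + C1*cos(2*t)*exp(-4*t) + C2*exp(-4*t)*sin(2*t)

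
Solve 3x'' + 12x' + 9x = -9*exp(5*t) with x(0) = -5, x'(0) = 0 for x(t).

x = -29*exp(-t)/4 - exp(5*t)/16 + 37*exp(-3*t)/16

Divide through by 3: x'' + 4x' + 3x = -3*exp(5*t).
Characteristic equation r² + 4r + 3 = 0 factors as (r + 3)(r + 1) = 0, so r = -3, -1.
Hence x_h = C1*exp(-3*t) + C2*exp(-t).
Try x_p = A*exp(5*t). Substituting into the equation and dividing by exp(5*t) gives A = -1/16, so x_p = -exp(5*t)/16.
General solution: x = -exp(5*t)/16 + C1*exp(-3*t) + C2*exp(-t).
Apply the initial conditions: x(0) = -1/16 + C1 + C2 = -5 and x'(0) = -5/16 - C2 - 3*C1 = 0. Solving gives C1 = 37/16, C2 = -29/4.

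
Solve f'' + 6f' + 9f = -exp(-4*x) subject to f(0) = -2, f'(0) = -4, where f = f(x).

f = -exp(-4*x) - exp(-3*x) - 11*x*exp(-3*x)

Characteristic equation r² + 6r + 9 = 0 has discriminant (6)² - 4·(9) = 0, so r = -3 is a repeated root.
Hence f_h = (C1 + C2*x)*exp(-3*x).
Try f_p = A*exp(-4*x). Substituting into the equation and dividing by exp(-4*x) gives A = -1, so f_p = -exp(-4*x).
General solution: f = -exp(-4*x) + C1*exp(-3*x) + C2*x*exp(-3*x).
Apply the initial conditions: f(0) = -1 + C1 = -2 and f'(0) = 4 + C2 - 3*C1 = -4. Solving gives C1 = -1, C2 = -11.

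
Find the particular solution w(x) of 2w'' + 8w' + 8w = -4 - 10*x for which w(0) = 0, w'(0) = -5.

Divide through by 2: w'' + 4w' + 4w = -2 - 5*x.
Characteristic equation r² + 4r + 4 = 0 has discriminant (4)² - 4·(4) = 0, so r = -2 is a repeated root.
Hence w_h = (C1 + C2*x)*exp(-2*x).
For the particular solution try w_p = A0 + A1*x. Substituting and matching coefficients of each power of x gives A0 = 3/4, A1 = -5/4, so w_p = 3/4 - 5*x/4.
General solution: w = 3/4 - 5*x/4 + C1*exp(-2*x) + C2*x*exp(-2*x).
Apply the initial conditions: w(0) = 3/4 + C1 = 0 and w'(0) = -5/4 + C2 - 2*C1 = -5. Solving gives C1 = -3/4, C2 = -21/4.

w = 3/4 - 5*x/4 - 3*exp(-2*x)/4 - 21*x*exp(-2*x)/4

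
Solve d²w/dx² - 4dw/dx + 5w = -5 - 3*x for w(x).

Characteristic equation r² - 4r + 5 = 0 has discriminant (-4)² - 4·(5) = -4 < 0, so r = 2 ± i.
Hence w_h = C1*cos(x)*exp(2*x) + C2*exp(2*x)*sin(x).
For the particular solution try w_p = A0 + A1*x. Substituting and matching coefficients of each power of x gives A0 = -37/25, A1 = -3/5, so w_p = -37/25 - 3*x/5.

w = -37/25 - 3*x/5 + C1*cos(x)*exp(2*x) + C2*exp(2*x)*sin(x)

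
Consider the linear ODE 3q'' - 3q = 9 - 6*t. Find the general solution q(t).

Divide through by 3: q'' - q = 3 - 2*t.
Characteristic equation r² - 1 = 0 factors as (r + 1)(r - 1) = 0, so r = -1, 1.
Hence q_h = C1*exp(-t) + C2*exp(t).
For the particular solution try q_p = A0 + A1*t. Substituting and matching coefficients of each power of t gives A0 = -3, A1 = 2, so q_p = -3 + 2*t.

q = -3 + 2*t + C1*exp(-t) + C2*exp(t)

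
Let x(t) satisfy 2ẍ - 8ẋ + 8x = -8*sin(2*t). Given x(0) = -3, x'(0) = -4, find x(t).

Divide through by 2: x'' - 4x' + 4x = -4*sin(2*t).
Characteristic equation r² - 4r + 4 = 0 has discriminant (-4)² - 4·(4) = 0, so r = 2 is a repeated root.
Hence x_h = (C1 + C2*t)*exp(2*t).
Try x_p = A*cos(2*t) + B*sin(2*t). Substituting and equating the coefficients of cos(2t) and sin(2t) gives A = -1/2, B = 0, so x_p = -cos(2*t)/2.
General solution: x = -cos(2*t)/2 + C1*exp(2*t) + C2*t*exp(2*t).
Apply the initial conditions: x(0) = -1/2 + C1 = -3 and x'(0) = C2 + 2*C1 = -4. Solving gives C1 = -5/2, C2 = 1.

x = -5*exp(2*t)/2 - cos(2*t)/2 + t*exp(2*t)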